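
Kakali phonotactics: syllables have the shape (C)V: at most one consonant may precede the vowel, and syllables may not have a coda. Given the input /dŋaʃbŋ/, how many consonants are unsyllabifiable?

4

The consonants /d/, /ʃ/, /b/, /ŋ/ cannot be parsed into a legal (C)V syllable (no codas are permitted; onsets are limited to one consonant).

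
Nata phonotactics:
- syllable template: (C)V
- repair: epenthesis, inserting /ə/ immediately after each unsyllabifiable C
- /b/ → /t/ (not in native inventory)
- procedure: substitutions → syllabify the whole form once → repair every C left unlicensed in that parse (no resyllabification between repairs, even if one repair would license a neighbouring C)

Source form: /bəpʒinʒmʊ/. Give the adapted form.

Substitution: /b/ → /t/, giving /təpʒinʒmʊ/.
Under (C)V, the unsyllabifiable consonants are /p/, /n/, /ʒ/ (no codas are permitted; onsets are limited to one consonant).
Inserting the epenthetic vowel yields /p/ → /pə/, /n/ → /nə/, /ʒ/ → /ʒə/.

təpəʒinəʒəmʊ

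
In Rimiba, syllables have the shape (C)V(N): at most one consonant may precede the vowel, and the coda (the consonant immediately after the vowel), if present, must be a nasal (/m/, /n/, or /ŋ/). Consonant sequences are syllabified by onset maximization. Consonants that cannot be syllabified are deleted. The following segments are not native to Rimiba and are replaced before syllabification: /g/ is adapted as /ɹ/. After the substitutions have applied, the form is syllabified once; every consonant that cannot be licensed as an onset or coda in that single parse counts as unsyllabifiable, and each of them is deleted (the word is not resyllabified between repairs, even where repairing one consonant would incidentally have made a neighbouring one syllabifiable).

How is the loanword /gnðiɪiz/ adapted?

Substitution: /g/ → /ɹ/, giving /ɹnðiɪiz/.
Syllabifying with onset maximization leaves /ɹ/, /n/, /z/ stranded (only a nasal (/m/, /n/, or /ŋ/) is licensed in coda position; onsets are limited to one consonant).
Each unlicensed consonant is deleted: /ɹ/, /n/, /z/.

ðiɪi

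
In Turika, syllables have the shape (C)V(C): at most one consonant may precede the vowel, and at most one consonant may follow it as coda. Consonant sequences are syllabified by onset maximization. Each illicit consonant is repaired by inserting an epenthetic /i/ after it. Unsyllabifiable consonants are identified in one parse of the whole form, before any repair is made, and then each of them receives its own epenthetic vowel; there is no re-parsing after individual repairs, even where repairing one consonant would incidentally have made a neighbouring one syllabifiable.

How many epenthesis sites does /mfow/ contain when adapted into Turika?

The unsyllabifiable consonants are /m/; each receives one epenthetic vowel.

1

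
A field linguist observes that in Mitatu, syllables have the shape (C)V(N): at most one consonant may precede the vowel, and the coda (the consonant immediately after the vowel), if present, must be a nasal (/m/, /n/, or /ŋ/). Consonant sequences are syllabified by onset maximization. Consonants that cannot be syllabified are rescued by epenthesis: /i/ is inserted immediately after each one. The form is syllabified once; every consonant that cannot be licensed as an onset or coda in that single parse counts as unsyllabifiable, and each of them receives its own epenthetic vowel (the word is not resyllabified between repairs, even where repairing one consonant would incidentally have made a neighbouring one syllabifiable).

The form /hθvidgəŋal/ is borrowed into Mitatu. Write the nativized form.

hiθividigəŋali

The consonants /h/, /θ/, /d/, /l/ cannot be parsed into a legal (C)V(N) syllable (only a nasal (/m/, /n/, or /ŋ/) is licensed in coda position; onsets are limited to one consonant).
Epenthesis after each stranded consonant: /h/ → /hi/, /θ/ → /θi/, /d/ → /di/, /l/ → /li/.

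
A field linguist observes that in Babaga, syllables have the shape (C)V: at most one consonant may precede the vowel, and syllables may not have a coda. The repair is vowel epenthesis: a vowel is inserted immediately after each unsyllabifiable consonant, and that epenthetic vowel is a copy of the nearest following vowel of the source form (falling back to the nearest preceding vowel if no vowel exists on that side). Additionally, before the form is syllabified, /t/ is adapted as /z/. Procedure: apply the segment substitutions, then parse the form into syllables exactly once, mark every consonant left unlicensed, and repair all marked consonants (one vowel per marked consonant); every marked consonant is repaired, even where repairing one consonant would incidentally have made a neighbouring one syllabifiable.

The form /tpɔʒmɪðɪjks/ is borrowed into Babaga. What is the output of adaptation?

zɔpɔʒɪmɪðɪjɪkɪsɪ

Substitution: /t/ → /z/, giving /zpɔʒmɪðɪjks/.
The consonants /z/, /ʒ/, /j/, /k/, /s/ cannot be parsed into a legal (C)V syllable (no codas are permitted; onsets are limited to one consonant).
Epenthesis after each stranded consonant: /z/ → /zɔ/, /ʒ/ → /ʒɪ/, /j/ → /jɪ/, /k/ → /kɪ/, /s/ → /sɪ/.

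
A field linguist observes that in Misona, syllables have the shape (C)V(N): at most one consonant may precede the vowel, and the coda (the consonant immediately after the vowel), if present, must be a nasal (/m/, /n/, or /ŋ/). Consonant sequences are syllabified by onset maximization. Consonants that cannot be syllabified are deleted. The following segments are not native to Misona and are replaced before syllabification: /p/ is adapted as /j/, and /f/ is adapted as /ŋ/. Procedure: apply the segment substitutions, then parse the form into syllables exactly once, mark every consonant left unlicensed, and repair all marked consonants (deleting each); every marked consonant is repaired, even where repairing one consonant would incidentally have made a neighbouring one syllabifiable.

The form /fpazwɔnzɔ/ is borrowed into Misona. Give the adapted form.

Substitution: /f/ → /ŋ/, /p/ → /j/, giving /ŋjazwɔnzɔ/.
The consonants /ŋ/, /z/ cannot be parsed into a legal (C)V(N) syllable (only a nasal (/m/, /n/, or /ŋ/) is licensed in coda position; onsets are limited to one consonant).
Deletion applies to /ŋ/, /z/.

jawɔnzɔ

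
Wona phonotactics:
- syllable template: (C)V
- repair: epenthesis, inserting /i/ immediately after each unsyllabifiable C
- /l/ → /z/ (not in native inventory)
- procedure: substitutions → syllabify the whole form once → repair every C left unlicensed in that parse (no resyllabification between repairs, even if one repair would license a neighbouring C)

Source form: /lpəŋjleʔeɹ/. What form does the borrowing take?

zipəŋijizeʔeɹi

Substitution: /l/ → /z/, giving /zpəŋjzeʔeɹ/.
The consonants /z/, /ŋ/, /j/, /ɹ/ cannot be parsed into a legal (C)V syllable (no codas are permitted; onsets are limited to one consonant).
Each unlicensed consonant becomes the onset of a new syllable: /z/ → /zi/, /ŋ/ → /ŋi/, /j/ → /ji/, /ɹ/ → /ɹi/.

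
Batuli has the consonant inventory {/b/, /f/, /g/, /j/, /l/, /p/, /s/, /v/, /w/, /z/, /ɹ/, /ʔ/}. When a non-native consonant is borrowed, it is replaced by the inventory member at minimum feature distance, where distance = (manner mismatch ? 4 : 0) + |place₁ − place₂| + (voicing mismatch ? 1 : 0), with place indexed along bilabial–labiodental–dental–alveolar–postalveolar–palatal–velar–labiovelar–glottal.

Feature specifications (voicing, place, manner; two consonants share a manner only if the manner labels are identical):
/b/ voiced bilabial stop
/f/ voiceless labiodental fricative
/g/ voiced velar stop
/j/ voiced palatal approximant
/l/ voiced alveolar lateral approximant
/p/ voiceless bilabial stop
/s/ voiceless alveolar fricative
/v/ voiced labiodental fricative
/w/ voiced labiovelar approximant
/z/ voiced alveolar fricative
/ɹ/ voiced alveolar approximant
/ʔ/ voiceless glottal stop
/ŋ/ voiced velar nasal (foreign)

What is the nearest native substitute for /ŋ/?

g

/g/ is closest: manner differs (nasal→stop, +4), place distance 0 (velar→velar), same voicing; total 4. Next closest is /j/ at distance 5.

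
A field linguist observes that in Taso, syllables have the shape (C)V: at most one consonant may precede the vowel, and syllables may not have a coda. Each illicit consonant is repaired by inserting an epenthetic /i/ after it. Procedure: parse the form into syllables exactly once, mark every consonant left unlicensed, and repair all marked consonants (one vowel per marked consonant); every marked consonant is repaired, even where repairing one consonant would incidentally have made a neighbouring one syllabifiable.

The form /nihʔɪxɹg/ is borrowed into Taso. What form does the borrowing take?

nihiʔɪxiɹigi

The consonants /h/, /x/, /ɹ/, /g/ cannot be parsed into a legal (C)V syllable (no codas are permitted; onsets are limited to one consonant).
Epenthesis after each stranded consonant: /h/ → /hi/, /x/ → /xi/, /ɹ/ → /ɹi/, /g/ → /gi/.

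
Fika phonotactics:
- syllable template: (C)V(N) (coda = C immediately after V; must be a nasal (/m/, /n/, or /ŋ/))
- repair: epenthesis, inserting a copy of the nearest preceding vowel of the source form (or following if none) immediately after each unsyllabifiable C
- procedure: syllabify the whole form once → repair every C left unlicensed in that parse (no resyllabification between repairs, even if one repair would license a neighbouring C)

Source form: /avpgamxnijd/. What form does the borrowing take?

The consonants /v/, /p/, /x/, /j/, /d/ cannot be parsed into a legal (C)V(N) syllable (only a nasal (/m/, /n/, or /ŋ/) is licensed in coda position; onsets are limited to one consonant).
Inserting the epenthetic vowel yields /v/ → /va/, /p/ → /pa/, /x/ → /xa/, /j/ → /ji/, /d/ → /di/.

avapagamxanijidi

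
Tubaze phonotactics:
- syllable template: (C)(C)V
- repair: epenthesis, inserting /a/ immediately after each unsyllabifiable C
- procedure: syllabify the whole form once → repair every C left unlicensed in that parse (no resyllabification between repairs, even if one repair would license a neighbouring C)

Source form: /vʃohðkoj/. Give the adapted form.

The consonants /h/, /j/ cannot be parsed into a legal (C)(C)V syllable (no codas are permitted; onsets may contain at most 2 consonants).
Epenthesis after each stranded consonant: /h/ → /ha/, /j/ → /ja/.

vʃohaðkoja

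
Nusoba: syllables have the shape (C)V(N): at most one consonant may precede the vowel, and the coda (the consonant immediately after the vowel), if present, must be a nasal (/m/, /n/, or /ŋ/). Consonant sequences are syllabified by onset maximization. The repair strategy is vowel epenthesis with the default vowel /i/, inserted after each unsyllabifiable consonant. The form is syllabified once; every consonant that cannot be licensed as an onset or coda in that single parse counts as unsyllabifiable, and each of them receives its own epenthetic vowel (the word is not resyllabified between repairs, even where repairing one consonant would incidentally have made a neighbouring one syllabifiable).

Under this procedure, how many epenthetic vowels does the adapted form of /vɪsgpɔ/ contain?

2

The unsyllabifiable consonants are /s/, /g/; each receives one epenthetic vowel.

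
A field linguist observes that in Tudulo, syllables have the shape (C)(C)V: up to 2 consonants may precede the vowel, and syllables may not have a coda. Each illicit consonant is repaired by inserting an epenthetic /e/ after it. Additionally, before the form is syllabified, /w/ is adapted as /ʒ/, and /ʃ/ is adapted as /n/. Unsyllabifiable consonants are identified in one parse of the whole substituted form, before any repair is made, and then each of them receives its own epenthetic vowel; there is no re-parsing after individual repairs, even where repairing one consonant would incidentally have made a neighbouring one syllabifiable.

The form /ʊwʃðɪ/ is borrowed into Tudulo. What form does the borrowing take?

ʊʒenðɪ

Substitution: /w/ → /ʒ/, /ʃ/ → /n/, giving /ʊʒnðɪ/.
Under (C)(C)V, the unsyllabifiable consonants are /ʒ/ (no codas are permitted; onsets may contain at most 2 consonants).
Epenthesis after each stranded consonant: /ʒ/ → /ʒe/.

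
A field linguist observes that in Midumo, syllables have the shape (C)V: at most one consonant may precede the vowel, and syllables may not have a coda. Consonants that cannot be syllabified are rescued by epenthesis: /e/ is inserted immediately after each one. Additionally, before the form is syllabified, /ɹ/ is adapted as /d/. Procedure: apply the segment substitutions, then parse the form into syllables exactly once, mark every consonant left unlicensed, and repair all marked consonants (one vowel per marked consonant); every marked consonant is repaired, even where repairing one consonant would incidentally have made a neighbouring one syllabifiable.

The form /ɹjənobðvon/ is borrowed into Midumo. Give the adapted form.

dejənobeðevone

Substitution: /ɹ/ → /d/, giving /djənobðvon/.
The consonants /d/, /b/, /ð/, /n/ cannot be parsed into a legal (C)V syllable (no codas are permitted; onsets are limited to one consonant).
Each unlicensed consonant becomes the onset of a new syllable: /d/ → /de/, /b/ → /be/, /ð/ → /ðe/, /n/ → /ne/.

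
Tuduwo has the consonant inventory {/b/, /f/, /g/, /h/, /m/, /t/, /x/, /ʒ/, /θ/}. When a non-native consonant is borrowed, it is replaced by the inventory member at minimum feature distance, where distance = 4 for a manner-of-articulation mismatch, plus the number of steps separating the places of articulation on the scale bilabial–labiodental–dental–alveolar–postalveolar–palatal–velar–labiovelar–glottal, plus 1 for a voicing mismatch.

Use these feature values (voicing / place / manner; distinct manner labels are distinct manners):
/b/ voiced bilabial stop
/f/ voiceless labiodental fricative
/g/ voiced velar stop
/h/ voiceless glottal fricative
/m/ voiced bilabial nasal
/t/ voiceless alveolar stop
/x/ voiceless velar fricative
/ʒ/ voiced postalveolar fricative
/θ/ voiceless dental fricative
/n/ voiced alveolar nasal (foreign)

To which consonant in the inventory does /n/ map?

/m/ is closest: same manner (nasal), place distance 3 (alveolar→bilabial), same voicing; total 3. Next closest is /t/ at distance 5.

m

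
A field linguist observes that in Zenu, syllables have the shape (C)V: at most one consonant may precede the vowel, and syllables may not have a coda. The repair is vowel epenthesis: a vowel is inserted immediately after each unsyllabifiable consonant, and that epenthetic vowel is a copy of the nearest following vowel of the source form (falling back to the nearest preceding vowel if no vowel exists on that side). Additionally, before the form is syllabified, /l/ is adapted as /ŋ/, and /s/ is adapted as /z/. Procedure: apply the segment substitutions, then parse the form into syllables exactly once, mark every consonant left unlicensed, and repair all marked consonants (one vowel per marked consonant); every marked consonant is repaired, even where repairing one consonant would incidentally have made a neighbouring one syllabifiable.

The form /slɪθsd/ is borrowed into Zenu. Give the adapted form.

Substitution: /s/ → /z/, /l/ → /ŋ/, giving /zŋɪθzd/.
Under (C)V, the unsyllabifiable consonants are /z/, /θ/, /z/, /d/ (no codas are permitted; onsets are limited to one consonant).
Each unlicensed consonant becomes the onset of a new syllable: /z/ → /zɪ/, /θ/ → /θɪ/, /z/ → /zɪ/, /d/ → /dɪ/.

zɪŋɪθɪzɪdɪ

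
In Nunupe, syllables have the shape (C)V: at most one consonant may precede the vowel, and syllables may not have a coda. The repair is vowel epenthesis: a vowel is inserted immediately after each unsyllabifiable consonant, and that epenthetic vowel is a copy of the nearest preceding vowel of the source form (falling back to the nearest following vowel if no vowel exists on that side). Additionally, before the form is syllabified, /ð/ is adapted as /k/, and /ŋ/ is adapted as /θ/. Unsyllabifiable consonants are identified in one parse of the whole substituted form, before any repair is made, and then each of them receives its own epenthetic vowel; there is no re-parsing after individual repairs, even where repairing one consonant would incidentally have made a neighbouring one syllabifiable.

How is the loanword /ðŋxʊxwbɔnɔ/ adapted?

Substitution: /ð/ → /k/, /ŋ/ → /θ/, giving /kθxʊxwbɔnɔ/.
The consonants /k/, /θ/, /x/, /w/ cannot be parsed into a legal (C)V syllable (no codas are permitted; onsets are limited to one consonant).
Inserting the epenthetic vowel yields /k/ → /kʊ/, /θ/ → /θʊ/, /x/ → /xʊ/, /w/ → /wʊ/.

kʊθʊxʊxʊwʊbɔnɔ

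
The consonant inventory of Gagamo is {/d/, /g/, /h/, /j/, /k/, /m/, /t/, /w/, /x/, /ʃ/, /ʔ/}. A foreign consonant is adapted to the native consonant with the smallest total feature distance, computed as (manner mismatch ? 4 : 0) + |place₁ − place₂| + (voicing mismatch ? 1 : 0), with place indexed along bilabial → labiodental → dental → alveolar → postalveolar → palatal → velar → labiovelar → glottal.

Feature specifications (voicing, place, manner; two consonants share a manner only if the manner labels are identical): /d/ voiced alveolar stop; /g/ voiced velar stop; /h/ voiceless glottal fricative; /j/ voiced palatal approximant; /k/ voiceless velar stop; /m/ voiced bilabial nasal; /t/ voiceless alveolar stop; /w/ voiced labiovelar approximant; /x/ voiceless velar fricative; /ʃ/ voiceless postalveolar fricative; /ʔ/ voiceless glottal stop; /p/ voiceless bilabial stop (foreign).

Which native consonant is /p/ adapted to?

t

/t/ is closest: same manner (stop), place distance 3 (bilabial→alveolar), same voicing; total 3. Next closest is /d/ at distance 4.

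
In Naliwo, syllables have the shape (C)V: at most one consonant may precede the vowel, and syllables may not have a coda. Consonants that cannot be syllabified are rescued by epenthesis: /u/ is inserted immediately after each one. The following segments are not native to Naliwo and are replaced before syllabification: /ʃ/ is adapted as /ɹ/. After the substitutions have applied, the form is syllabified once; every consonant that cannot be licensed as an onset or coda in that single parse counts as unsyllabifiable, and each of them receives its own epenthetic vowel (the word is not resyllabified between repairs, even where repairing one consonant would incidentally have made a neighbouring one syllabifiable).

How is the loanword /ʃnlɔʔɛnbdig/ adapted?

Substitution: /ʃ/ → /ɹ/, giving /ɹnlɔʔɛnbdig/.
The consonants /ɹ/, /n/, /n/, /b/, /g/ cannot be parsed into a legal (C)V syllable (no codas are permitted; onsets are limited to one consonant).
Inserting the epenthetic vowel yields /ɹ/ → /ɹu/, /n/ → /nu/, /n/ → /nu/, /b/ → /bu/, /g/ → /gu/.

ɹunulɔʔɛnubudigu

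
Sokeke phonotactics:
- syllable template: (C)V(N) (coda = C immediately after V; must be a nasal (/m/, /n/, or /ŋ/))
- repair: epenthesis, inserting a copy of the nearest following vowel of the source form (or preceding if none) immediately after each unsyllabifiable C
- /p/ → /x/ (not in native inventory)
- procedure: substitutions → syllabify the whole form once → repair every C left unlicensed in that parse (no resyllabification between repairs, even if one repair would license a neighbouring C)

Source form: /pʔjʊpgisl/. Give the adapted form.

Substitution: /p/ → /x/, giving /xʔjʊxgisl/.
Under (C)V(N), the unsyllabifiable consonants are /x/, /ʔ/, /x/, /s/, /l/ (only a nasal (/m/, /n/, or /ŋ/) is licensed in coda position; onsets are limited to one consonant).
Inserting the epenthetic vowel yields /x/ → /xʊ/, /ʔ/ → /ʔʊ/, /x/ → /xi/, /s/ → /si/, /l/ → /li/.

xʊʔʊjʊxigisili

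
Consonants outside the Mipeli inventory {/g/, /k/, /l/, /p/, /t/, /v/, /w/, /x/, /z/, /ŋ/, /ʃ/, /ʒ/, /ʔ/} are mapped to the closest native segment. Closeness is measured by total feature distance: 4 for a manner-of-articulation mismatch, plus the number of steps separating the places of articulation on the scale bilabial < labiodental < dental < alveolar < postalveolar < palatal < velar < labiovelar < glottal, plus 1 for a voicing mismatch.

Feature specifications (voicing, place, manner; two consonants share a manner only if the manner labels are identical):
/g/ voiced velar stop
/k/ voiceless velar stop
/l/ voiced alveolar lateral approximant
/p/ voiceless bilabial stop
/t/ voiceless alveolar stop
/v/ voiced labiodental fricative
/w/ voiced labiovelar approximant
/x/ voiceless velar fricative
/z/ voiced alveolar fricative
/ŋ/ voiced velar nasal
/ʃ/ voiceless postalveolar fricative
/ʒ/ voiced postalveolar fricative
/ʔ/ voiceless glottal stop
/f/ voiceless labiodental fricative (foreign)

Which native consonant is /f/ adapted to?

/v/ is closest: same manner (fricative), place distance 0 (labiodental→labiodental), voicing differs (+1); total 1. Next closest is /z/ at distance 3.

v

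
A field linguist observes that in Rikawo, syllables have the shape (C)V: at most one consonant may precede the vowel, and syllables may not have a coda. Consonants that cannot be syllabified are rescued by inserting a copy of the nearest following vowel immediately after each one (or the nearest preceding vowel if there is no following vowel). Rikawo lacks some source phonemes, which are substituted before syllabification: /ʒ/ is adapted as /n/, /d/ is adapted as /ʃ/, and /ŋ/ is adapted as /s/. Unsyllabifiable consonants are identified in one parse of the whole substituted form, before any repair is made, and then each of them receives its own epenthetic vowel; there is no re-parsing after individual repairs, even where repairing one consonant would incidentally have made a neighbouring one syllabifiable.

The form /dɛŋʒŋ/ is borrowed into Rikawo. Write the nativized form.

Substitution: /d/ → /ʃ/, /ŋ/ → /s/, /ʒ/ → /n/, giving /ʃɛsns/.
The consonants /s/, /n/, /s/ cannot be parsed into a legal (C)V syllable (no codas are permitted; onsets are limited to one consonant).
Each unlicensed consonant becomes the onset of a new syllable: /s/ → /sɛ/, /n/ → /nɛ/, /s/ → /sɛ/.

ʃɛsɛnɛsɛ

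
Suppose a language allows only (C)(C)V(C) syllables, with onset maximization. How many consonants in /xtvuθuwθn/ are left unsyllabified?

The consonants /x/, /θ/, /n/ cannot be parsed into a legal (C)(C)V(C) syllable (at most one coda consonant is licensed; onsets may contain at most 2 consonants).

3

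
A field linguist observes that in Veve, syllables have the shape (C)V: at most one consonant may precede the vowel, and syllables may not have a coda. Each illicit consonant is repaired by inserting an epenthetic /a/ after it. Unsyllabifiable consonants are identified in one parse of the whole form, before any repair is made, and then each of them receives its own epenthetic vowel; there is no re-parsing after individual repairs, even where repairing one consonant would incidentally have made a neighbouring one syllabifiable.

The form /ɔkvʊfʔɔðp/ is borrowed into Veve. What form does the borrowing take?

Under (C)V, the unsyllabifiable consonants are /k/, /f/, /ð/, /p/ (no codas are permitted; onsets are limited to one consonant).
Epenthesis after each stranded consonant: /k/ → /ka/, /f/ → /fa/, /ð/ → /ða/, /p/ → /pa/.

ɔkavʊfaʔɔðapa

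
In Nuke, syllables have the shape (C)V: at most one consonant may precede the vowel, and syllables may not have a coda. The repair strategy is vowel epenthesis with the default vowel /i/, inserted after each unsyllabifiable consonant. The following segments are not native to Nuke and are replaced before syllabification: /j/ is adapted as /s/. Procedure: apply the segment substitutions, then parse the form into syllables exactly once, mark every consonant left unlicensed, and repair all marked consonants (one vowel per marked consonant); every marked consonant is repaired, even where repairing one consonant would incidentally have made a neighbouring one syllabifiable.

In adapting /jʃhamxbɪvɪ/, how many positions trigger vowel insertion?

4

After substitution the input is /sʃhamxbɪvɪ/.
The unsyllabifiable consonants are /s/, /ʃ/, /m/, /x/; each receives one epenthetic vowel.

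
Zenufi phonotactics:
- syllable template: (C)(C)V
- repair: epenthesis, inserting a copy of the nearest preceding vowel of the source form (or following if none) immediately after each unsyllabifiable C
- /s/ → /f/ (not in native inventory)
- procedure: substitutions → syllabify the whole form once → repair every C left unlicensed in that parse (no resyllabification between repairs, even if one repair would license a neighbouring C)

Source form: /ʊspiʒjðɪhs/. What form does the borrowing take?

Substitution: /s/ → /f/, giving /ʊfpiʒjðɪhf/.
Syllabifying with onset maximization leaves /ʒ/, /h/, /f/ stranded (no codas are permitted; onsets may contain at most 2 consonants).
Epenthesis after each stranded consonant: /ʒ/ → /ʒi/, /h/ → /hɪ/, /f/ → /fɪ/.

ʊfpiʒijðɪhɪfɪ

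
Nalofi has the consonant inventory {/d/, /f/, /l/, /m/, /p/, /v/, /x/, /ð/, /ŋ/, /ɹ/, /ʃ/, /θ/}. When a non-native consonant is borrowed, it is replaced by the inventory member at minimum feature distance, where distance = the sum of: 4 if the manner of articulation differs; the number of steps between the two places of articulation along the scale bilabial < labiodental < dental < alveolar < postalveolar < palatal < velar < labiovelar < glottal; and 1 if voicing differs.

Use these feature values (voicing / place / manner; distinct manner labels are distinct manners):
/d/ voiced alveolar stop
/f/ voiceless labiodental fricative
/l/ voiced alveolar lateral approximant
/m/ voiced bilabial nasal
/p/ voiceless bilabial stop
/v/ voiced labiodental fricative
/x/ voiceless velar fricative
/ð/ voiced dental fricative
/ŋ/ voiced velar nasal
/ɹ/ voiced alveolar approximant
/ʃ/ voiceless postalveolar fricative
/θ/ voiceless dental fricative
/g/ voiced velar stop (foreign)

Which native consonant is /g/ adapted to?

/d/ is closest: same manner (stop), place distance 3 (velar→alveolar), same voicing; total 3. Next closest is /ŋ/ at distance 4.

d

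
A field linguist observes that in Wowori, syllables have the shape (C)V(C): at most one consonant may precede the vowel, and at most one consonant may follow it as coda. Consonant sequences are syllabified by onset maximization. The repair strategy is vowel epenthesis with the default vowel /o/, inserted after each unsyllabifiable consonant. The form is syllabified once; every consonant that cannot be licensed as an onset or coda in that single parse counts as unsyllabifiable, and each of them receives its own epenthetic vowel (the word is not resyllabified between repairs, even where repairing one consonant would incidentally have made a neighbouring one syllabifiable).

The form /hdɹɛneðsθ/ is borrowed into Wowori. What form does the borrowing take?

hodoɹɛneðsoθo

Under (C)V(C), the unsyllabifiable consonants are /h/, /d/, /s/, /θ/ (at most one coda consonant is licensed; onsets are limited to one consonant).
Epenthesis after each stranded consonant: /h/ → /ho/, /d/ → /do/, /s/ → /so/, /θ/ → /θo/.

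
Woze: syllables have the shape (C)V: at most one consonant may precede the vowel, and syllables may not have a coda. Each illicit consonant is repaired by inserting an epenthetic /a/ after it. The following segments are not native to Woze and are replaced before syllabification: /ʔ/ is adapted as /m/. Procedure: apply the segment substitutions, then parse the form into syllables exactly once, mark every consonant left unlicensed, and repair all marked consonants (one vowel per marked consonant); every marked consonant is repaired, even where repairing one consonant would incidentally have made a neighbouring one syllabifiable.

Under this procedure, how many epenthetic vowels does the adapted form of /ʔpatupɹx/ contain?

4

After substitution the input is /mpatupɹx/.
The unsyllabifiable consonants are /m/, /p/, /ɹ/, /x/; each receives one epenthetic vowel.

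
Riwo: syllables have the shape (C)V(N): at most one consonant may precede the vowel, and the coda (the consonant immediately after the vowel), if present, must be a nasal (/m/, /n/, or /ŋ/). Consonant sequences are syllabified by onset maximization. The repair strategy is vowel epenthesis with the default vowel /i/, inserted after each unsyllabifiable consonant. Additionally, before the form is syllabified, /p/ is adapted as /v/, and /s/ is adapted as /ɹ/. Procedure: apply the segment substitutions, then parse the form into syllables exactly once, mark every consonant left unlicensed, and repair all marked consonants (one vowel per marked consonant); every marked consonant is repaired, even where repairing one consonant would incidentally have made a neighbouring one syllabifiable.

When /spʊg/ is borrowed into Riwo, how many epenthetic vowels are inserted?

After substitution the input is /ɹvʊg/.
The unsyllabifiable consonants are /ɹ/, /g/; each receives one epenthetic vowel.

2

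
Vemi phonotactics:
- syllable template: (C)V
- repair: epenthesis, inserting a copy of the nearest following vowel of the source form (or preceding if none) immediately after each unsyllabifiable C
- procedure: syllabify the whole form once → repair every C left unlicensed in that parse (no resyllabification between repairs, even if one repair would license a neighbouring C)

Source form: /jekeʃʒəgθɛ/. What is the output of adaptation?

Syllabifying with onset maximization leaves /ʃ/, /g/ stranded (no codas are permitted; onsets are limited to one consonant).
Each unlicensed consonant becomes the onset of a new syllable: /ʃ/ → /ʃə/, /g/ → /gɛ/.

jekeʃəʒəgɛθɛ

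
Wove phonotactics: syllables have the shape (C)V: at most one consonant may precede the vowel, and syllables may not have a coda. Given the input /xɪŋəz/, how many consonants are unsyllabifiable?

Syllabifying with onset maximization leaves /z/ stranded (no codas are permitted; onsets are limited to one consonant).

1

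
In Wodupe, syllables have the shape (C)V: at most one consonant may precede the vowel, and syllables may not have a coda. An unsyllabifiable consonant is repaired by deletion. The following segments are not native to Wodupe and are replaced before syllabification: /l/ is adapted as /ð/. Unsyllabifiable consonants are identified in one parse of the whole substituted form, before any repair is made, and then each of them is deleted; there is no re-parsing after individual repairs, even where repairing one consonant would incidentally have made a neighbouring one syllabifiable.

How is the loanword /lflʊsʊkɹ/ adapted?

Substitution: /l/ → /ð/, giving /ðfðʊsʊkɹ/.
Under (C)V, the unsyllabifiable consonants are /ð/, /f/, /k/, /ɹ/ (no codas are permitted; onsets are limited to one consonant).
Deleting the stranded consonants removes /ð/, /f/, /k/, /ɹ/.

ðʊsʊ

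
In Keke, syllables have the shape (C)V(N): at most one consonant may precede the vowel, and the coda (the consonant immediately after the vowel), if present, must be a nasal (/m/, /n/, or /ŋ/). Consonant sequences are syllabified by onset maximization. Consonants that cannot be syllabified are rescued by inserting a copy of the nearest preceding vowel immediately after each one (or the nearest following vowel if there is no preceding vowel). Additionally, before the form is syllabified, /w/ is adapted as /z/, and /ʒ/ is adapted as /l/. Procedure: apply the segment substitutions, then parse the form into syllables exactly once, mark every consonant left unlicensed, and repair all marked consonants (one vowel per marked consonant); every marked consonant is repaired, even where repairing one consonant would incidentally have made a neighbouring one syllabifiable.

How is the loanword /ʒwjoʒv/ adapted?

Substitution: /ʒ/ → /l/, /w/ → /z/, giving /lzjolv/.
Under (C)V(N), the unsyllabifiable consonants are /l/, /z/, /l/, /v/ (only a nasal (/m/, /n/, or /ŋ/) is licensed in coda position; onsets are limited to one consonant).
Each unlicensed consonant becomes the onset of a new syllable: /l/ → /lo/, /z/ → /zo/, /l/ → /lo/, /v/ → /vo/.

lozojolovo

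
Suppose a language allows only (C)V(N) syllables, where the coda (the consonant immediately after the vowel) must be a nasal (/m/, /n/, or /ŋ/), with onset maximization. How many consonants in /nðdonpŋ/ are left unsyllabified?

4

The consonants /n/, /ð/, /p/, /ŋ/ cannot be parsed into a legal (C)V(N) syllable (only a nasal (/m/, /n/, or /ŋ/) is licensed in coda position; onsets are limited to one consonant).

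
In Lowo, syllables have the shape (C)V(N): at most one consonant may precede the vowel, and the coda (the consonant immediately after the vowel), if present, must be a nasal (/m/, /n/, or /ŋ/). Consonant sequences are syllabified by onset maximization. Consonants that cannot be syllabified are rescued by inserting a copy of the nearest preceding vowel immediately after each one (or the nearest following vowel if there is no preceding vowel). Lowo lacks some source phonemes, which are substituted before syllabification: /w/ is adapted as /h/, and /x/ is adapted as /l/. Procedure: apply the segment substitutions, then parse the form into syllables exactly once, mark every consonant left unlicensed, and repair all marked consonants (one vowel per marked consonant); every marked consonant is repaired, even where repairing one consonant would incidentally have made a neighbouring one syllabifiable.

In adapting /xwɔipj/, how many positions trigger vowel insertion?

3

After substitution the input is /lhɔipj/.
The unsyllabifiable consonants are /l/, /p/, /j/; each receives one epenthetic vowel.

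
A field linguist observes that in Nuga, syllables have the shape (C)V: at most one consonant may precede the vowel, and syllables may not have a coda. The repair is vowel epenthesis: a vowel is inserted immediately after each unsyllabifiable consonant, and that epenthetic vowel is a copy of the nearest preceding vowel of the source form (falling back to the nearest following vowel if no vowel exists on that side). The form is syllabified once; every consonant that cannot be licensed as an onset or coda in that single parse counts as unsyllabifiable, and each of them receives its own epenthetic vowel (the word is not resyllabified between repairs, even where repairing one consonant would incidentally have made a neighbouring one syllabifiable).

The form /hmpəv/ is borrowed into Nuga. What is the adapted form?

həməpəvə

Syllabifying with onset maximization leaves /h/, /m/, /v/ stranded (no codas are permitted; onsets are limited to one consonant).
Epenthesis after each stranded consonant: /h/ → /hə/, /m/ → /mə/, /v/ → /və/.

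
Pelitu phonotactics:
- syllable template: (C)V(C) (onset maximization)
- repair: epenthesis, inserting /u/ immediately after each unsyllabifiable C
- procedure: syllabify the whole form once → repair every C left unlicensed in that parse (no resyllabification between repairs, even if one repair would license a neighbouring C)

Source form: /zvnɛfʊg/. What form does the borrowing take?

zuvunɛfʊg

The consonants /z/, /v/ cannot be parsed into a legal (C)V(C) syllable (at most one coda consonant is licensed; onsets are limited to one consonant).
Epenthesis after each stranded consonant: /z/ → /zu/, /v/ → /vu/.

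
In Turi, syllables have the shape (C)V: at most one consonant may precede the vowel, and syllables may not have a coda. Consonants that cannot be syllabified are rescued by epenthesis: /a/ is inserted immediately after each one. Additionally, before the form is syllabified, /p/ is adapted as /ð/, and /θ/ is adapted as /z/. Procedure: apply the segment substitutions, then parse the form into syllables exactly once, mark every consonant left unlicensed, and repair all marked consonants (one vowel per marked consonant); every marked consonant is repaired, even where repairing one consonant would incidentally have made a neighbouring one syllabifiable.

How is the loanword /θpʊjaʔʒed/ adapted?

Substitution: /θ/ → /z/, /p/ → /ð/, giving /zðʊjaʔʒed/.
Under (C)V, the unsyllabifiable consonants are /z/, /ʔ/, /d/ (no codas are permitted; onsets are limited to one consonant).
Inserting the epenthetic vowel yields /z/ → /za/, /ʔ/ → /ʔa/, /d/ → /da/.

zaðʊjaʔaʒeda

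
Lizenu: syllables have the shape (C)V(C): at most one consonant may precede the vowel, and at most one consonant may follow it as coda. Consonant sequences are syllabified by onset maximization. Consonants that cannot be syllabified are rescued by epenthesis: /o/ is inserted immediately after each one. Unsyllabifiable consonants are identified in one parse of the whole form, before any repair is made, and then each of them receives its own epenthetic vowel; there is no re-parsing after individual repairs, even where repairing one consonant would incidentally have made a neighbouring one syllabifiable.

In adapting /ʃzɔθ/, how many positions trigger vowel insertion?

1

The unsyllabifiable consonants are /ʃ/; each receives one epenthetic vowel.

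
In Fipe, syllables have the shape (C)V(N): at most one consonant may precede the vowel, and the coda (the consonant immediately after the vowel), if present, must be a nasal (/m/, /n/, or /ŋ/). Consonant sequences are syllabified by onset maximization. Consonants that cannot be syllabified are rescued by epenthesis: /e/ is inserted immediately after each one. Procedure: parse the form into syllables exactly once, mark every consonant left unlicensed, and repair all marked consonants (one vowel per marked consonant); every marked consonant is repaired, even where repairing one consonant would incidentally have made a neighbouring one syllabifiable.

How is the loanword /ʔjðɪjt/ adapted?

ʔejeðɪjete

The consonants /ʔ/, /j/, /j/, /t/ cannot be parsed into a legal (C)V(N) syllable (only a nasal (/m/, /n/, or /ŋ/) is licensed in coda position; onsets are limited to one consonant).
Each unlicensed consonant becomes the onset of a new syllable: /ʔ/ → /ʔe/, /j/ → /je/, /j/ → /je/, /t/ → /te/.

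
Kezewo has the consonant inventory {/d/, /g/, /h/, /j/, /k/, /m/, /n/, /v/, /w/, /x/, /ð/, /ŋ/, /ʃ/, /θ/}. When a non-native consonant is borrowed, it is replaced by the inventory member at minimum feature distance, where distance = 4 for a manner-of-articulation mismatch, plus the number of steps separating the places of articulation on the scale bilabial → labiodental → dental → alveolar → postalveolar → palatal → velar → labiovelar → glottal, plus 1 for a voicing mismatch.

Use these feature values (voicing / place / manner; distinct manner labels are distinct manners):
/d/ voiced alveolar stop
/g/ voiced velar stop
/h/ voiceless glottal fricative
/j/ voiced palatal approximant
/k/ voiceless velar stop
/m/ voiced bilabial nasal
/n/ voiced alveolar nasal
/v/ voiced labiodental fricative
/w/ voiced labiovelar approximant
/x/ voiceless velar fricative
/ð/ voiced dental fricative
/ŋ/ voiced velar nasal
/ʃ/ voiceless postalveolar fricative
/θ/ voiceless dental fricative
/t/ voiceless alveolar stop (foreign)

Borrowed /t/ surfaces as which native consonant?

d

/d/ is closest: same manner (stop), place distance 0 (alveolar→alveolar), voicing differs (+1); total 1. Next closest is /k/ at distance 3.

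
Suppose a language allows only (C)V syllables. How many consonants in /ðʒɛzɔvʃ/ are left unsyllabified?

Under (C)V, the unsyllabifiable consonants are /ð/, /v/, /ʃ/ (no codas are permitted; onsets are limited to one consonant).

3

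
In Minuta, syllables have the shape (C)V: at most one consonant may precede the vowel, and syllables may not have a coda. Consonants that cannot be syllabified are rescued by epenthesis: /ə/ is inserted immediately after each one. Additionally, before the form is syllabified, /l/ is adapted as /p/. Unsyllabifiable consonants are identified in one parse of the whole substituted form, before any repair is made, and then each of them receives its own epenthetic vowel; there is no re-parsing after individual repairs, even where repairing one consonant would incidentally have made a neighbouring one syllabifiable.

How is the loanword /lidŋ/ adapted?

Substitution: /l/ → /p/, giving /pidŋ/.
The consonants /d/, /ŋ/ cannot be parsed into a legal (C)V syllable (no codas are permitted; onsets are limited to one consonant).
Each unlicensed consonant becomes the onset of a new syllable: /d/ → /də/, /ŋ/ → /ŋə/.

pidəŋə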